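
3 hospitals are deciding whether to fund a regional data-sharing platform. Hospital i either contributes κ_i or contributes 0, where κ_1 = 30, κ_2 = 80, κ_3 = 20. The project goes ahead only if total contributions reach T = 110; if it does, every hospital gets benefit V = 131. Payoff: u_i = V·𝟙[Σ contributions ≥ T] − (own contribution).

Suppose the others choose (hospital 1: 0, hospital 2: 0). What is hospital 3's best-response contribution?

0

Others' total = 0. Even contributing 20 gives 20 < 110: no benefit either way.
Best response: 0.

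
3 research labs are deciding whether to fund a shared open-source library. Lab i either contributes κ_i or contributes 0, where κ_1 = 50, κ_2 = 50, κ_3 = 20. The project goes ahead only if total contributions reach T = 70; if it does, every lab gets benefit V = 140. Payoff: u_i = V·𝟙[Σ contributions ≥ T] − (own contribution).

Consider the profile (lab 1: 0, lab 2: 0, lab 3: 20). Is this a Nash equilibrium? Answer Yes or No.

No

Total = 20 < 70: not provided.
Lab 1 (pledges 0, payoff 0): pledging 50 → total 70, payoff 90. Profitable deviation.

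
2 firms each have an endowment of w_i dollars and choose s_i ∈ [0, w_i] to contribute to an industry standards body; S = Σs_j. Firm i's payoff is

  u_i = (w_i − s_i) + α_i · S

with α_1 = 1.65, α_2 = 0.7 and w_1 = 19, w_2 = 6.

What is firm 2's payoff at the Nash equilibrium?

19.3

∂u_i/∂s_i = α_i − 1, so firm i contributes w_i if α_i > 1, else 0.
α_i > 1 for i ∈ {1}; NE contributions (19, 0), S = 19.
u_2 = (6 − 0) + 0.7·19 = 19.3.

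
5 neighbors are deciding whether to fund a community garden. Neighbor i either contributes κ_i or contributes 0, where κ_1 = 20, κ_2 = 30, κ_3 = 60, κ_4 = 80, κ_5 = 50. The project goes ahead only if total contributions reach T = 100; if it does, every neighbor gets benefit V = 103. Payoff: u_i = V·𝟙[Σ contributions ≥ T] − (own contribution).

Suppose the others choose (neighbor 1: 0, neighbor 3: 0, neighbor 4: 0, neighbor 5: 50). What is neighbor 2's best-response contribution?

0

Others' total = 50. Even contributing 30 gives 80 < 100: no benefit either way.
Best response: 0.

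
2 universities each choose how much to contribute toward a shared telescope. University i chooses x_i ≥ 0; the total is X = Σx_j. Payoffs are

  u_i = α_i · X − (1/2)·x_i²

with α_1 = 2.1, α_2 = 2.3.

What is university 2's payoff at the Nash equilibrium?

7.475

University i's FOC: ∂u_i/∂x_i = α_i − x_i = 0, so x_i* = α_i.
NE contributions = (2.1, 2.3); X = 4.4.
u_2 = α_2·X − ½·(x_2)² = 2.3·4.4 − ½·2.3² = 7.475.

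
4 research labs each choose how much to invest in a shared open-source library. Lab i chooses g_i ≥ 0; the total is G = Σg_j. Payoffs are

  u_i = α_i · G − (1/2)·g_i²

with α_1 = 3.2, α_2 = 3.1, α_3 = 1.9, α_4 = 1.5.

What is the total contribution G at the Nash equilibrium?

Lab i's FOC: ∂u_i/∂g_i = α_i − g_i = 0, so g_i* = α_i.
NE contributions = (3.2, 3.1, 1.9, 1.5); G = 9.7.

9.7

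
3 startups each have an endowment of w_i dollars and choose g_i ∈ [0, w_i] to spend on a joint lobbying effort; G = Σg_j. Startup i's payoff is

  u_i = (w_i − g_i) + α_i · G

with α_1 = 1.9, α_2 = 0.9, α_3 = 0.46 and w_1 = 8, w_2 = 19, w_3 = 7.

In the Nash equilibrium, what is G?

8

∂u_i/∂g_i = α_i − 1, so startup i contributes w_i if α_i > 1, else 0.
α_i > 1 for i ∈ {1}; NE contributions (8, 0, 0), G = 8.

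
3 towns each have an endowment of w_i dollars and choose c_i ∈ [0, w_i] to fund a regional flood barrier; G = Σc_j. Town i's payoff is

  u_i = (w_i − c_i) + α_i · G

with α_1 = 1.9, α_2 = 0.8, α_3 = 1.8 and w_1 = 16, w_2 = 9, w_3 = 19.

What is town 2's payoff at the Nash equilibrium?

37

∂u_i/∂c_i = α_i − 1, so town i contributes w_i if α_i > 1, else 0.
α_i > 1 for i ∈ {1, 3}; NE contributions (16, 0, 19), G = 35.
u_2 = (9 − 0) + 0.8·35 = 37.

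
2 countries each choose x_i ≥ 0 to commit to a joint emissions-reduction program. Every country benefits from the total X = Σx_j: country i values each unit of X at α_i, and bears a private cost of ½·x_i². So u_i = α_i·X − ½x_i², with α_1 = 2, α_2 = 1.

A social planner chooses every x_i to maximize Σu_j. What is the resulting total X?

6

Planner FOC: ∂(Σu_j)/∂x_i = (Σα_j) − x_i = 0, so x_i^SO = Σα_j = 3 for every i; X^SO = 6.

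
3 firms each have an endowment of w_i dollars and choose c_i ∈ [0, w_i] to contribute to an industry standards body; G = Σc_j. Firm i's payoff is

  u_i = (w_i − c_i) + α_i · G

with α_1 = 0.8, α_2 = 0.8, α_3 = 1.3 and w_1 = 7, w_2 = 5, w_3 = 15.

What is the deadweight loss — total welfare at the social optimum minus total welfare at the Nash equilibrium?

22.8

∂u_i/∂c_i = α_i − 1, so firm i contributes w_i if α_i > 1, else 0.
α_i > 1 for i ∈ {3}; NE contributions (0, 0, 15), G = 15.
W^NE = Σw_i − G^NE + (Σα_i)·G^NE = 27 + 1.9·15 = 55.5.
Planner: ∂(Σu_j)/∂c_i = Σα_j − 1 = 1.9 > 0, so everyone contributes w_i; G^SO = 27, W^SO = 27 + 1.9·27 = 78.3.
Deadweight loss = 22.8.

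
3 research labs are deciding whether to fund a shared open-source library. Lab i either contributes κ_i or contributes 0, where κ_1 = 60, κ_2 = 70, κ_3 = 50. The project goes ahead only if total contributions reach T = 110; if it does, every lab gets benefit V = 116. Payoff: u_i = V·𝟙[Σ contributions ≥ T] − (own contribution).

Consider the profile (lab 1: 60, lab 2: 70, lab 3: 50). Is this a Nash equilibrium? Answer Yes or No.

No

Total = 180 ≥ 110: provided.
Lab 1 (pledges 60, payoff 56): dropping to 0 → total 120, payoff 116. Profitable deviation.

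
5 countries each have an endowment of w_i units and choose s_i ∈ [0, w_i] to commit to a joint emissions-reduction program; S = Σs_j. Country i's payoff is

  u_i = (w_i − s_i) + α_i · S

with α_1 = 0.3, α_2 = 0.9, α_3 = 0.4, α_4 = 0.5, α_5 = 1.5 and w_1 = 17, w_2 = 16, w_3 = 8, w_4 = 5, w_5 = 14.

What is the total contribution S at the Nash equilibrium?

14

∂u_i/∂s_i = α_i − 1, so country i contributes w_i if α_i > 1, else 0.
α_i > 1 for i ∈ {5}; NE contributions (0, 0, 0, 0, 14), S = 14.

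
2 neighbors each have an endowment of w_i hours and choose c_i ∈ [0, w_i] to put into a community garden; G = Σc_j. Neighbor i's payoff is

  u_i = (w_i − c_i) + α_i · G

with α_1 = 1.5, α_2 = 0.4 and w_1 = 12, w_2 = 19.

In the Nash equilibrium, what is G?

12

∂u_i/∂c_i = α_i − 1, so neighbor i contributes w_i if α_i > 1, else 0.
α_i > 1 for i ∈ {1}; NE contributions (12, 0), G = 12.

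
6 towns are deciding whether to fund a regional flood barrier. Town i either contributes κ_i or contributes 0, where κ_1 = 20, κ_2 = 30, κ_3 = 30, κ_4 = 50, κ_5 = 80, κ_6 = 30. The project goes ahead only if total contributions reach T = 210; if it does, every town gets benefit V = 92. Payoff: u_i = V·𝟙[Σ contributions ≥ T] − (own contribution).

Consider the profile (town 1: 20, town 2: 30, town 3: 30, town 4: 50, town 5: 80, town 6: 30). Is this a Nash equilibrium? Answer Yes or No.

No

Total = 240 ≥ 210: provided.
Town 1 (pledges 20, payoff 72): dropping to 0 → total 220, payoff 92. Profitable deviation.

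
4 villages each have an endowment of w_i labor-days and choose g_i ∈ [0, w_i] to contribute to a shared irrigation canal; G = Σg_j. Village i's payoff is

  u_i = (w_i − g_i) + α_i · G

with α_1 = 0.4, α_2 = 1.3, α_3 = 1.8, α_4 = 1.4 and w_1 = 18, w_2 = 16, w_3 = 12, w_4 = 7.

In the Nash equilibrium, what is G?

35

∂u_i/∂g_i = α_i − 1, so village i contributes w_i if α_i > 1, else 0.
α_i > 1 for i ∈ {2, 3, 4}; NE contributions (0, 16, 12, 7), G = 35.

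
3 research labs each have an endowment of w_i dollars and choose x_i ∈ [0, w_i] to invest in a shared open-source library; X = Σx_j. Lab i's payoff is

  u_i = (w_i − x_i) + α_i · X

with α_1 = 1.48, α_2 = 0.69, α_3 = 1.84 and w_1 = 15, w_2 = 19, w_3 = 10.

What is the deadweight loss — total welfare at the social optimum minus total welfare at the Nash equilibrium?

57.19

∂u_i/∂x_i = α_i − 1, so lab i contributes w_i if α_i > 1, else 0.
α_i > 1 for i ∈ {1, 3}; NE contributions (15, 0, 10), X = 25.
W^NE = Σw_i − X^NE + (Σα_i)·X^NE = 44 + 3.01·25 = 119.25.
Planner: ∂(Σu_j)/∂x_i = Σα_j − 1 = 3.01 > 0, so everyone contributes w_i; X^SO = 44, W^SO = 44 + 3.01·44 = 176.44.
Deadweight loss = 57.19.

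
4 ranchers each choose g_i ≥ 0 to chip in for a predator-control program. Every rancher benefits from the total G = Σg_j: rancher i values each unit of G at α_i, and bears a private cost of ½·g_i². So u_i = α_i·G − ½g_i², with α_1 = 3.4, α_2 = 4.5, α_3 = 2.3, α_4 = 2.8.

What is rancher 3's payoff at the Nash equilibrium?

Rancher i's FOC: ∂u_i/∂g_i = α_i − g_i = 0, so g_i* = α_i.
NE contributions = (3.4, 4.5, 2.3, 2.8); G = 13.
u_3 = α_3·G − ½·(g_3)² = 2.3·13 − ½·2.3² = 27.255.

27.255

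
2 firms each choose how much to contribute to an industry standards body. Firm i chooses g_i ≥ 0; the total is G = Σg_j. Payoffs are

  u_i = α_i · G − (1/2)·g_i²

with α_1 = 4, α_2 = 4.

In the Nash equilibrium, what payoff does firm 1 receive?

Firm i's FOC: ∂u_i/∂g_i = α_i − g_i = 0, so g_i* = α_i.
NE contributions = (4, 4); G = 8.
u_1 = α_1·G − ½·(g_1)² = 4·8 − ½·4² = 24.

24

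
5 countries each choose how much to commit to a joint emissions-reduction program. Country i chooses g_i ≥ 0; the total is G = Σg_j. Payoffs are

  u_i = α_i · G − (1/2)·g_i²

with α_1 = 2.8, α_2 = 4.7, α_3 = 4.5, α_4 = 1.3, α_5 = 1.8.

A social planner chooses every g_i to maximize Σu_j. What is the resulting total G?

75.5

Planner FOC: ∂(Σu_j)/∂g_i = (Σα_j) − g_i = 0, so g_i^SO = Σα_j = 15.1 for every i; G^SO = 75.5.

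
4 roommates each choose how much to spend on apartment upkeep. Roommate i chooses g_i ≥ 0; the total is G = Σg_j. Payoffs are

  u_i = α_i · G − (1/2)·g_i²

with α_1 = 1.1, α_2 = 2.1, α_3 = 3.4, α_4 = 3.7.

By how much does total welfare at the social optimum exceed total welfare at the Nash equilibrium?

121.525

Roommate i's FOC: ∂u_i/∂g_i = α_i − g_i = 0, so g_i* = α_i.
NE contributions = (1.1, 2.1, 3.4, 3.7); G = 10.3.
W^NE = (Σα)·G − ½Σα_i² = 10.3² − ½·30.87 = 90.655.
Planner sets g_i = Σα_j = 10.3 for every i, so G^SO = 4·10.3 = 41.2.
W^SO = (Σα)·G^SO − ½·4·(Σα)² = (4/2)·10.3² = 212.18.
Deadweight loss = W^SO − W^NE = 121.525.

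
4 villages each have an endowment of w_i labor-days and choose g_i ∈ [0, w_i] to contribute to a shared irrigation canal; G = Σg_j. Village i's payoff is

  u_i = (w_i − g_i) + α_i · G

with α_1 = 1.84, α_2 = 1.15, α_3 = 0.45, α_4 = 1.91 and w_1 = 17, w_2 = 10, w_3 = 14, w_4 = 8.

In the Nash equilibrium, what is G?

35

∂u_i/∂g_i = α_i − 1, so village i contributes w_i if α_i > 1, else 0.
α_i > 1 for i ∈ {1, 2, 4}; NE contributions (17, 10, 0, 8), G = 35.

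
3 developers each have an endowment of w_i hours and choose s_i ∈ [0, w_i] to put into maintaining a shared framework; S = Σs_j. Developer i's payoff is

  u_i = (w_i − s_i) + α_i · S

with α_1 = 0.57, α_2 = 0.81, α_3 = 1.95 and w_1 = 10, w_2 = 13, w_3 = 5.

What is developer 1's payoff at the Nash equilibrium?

∂u_i/∂s_i = α_i − 1, so developer i contributes w_i if α_i > 1, else 0.
α_i > 1 for i ∈ {3}; NE contributions (0, 0, 5), S = 5.
u_1 = (10 − 0) + 0.57·5 = 12.85.

12.85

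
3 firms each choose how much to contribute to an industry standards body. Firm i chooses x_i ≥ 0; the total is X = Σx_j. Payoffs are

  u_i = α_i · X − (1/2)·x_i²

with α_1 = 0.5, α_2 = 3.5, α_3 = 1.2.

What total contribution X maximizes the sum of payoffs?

15.6

Planner FOC: ∂(Σu_j)/∂x_i = (Σα_j) − x_i = 0, so x_i^SO = Σα_j = 5.2 for every i; X^SO = 15.6.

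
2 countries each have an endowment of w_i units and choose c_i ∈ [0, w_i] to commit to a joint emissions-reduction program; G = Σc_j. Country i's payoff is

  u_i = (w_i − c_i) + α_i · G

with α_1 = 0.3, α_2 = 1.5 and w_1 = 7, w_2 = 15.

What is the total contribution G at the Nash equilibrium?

15

∂u_i/∂c_i = α_i − 1, so country i contributes w_i if α_i > 1, else 0.
α_i > 1 for i ∈ {2}; NE contributions (0, 15), G = 15.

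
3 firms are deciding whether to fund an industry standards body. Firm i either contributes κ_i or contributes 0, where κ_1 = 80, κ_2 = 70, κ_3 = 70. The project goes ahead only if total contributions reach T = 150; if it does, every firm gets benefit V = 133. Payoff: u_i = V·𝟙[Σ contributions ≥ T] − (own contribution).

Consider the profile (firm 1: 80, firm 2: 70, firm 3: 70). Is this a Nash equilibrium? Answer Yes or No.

No

Total = 220 ≥ 150: provided.
Firm 1 (pledges 80, payoff 53): dropping to 0 → total 140, payoff 0. No gain.
Firm 2 (pledges 70, payoff 63): dropping to 0 → total 150, payoff 133. Profitable deviation.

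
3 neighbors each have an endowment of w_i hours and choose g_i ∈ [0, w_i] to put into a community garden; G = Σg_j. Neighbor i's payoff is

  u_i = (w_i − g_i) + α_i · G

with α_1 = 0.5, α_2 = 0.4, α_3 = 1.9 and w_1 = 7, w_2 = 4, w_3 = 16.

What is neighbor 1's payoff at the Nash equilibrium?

∂u_i/∂g_i = α_i − 1, so neighbor i contributes w_i if α_i > 1, else 0.
α_i > 1 for i ∈ {3}; NE contributions (0, 0, 16), G = 16.
u_1 = (7 − 0) + 0.5·16 = 15.

15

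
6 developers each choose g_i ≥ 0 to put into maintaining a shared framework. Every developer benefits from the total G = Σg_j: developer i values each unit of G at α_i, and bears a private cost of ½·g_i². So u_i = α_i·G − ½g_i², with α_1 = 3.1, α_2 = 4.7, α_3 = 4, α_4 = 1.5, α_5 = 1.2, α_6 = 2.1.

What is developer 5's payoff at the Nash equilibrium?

Developer i's FOC: ∂u_i/∂g_i = α_i − g_i = 0, so g_i* = α_i.
NE contributions = (3.1, 4.7, 4, 1.5, 1.2, 2.1); G = 16.6.
u_5 = α_5·G − ½·(g_5)² = 1.2·16.6 − ½·1.2² = 19.2.

19.2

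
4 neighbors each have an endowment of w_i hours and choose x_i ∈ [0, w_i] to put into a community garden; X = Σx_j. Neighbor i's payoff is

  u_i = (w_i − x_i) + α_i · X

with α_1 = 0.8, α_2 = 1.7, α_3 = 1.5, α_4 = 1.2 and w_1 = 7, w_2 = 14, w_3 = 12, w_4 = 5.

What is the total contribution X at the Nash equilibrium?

31

∂u_i/∂x_i = α_i − 1, so neighbor i contributes w_i if α_i > 1, else 0.
α_i > 1 for i ∈ {2, 3, 4}; NE contributions (0, 14, 12, 5), X = 31.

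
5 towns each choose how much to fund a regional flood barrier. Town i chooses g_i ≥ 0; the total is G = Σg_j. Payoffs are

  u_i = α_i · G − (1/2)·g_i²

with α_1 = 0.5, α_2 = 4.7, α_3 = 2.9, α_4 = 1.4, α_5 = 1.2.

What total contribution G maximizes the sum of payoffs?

53.5

Planner FOC: ∂(Σu_j)/∂g_i = (Σα_j) − g_i = 0, so g_i^SO = Σα_j = 10.7 for every i; G^SO = 53.5.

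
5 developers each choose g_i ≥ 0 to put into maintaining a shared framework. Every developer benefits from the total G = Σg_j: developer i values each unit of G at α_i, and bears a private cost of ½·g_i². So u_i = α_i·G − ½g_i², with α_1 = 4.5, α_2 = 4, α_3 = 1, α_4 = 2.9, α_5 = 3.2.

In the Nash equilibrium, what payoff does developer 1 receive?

60.075

Developer i's FOC: ∂u_i/∂g_i = α_i − g_i = 0, so g_i* = α_i.
NE contributions = (4.5, 4, 1, 2.9, 3.2); G = 15.6.
u_1 = α_1·G − ½·(g_1)² = 4.5·15.6 − ½·4.5² = 60.075.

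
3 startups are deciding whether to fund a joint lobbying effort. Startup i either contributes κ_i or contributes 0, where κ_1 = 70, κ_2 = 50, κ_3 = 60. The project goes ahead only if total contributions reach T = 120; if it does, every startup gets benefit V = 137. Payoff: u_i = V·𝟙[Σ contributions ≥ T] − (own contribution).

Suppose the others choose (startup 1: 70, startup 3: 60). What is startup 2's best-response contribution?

0

Others' total = 130 ≥ 120; contributing adds cost 50 for no extra benefit.
Best response: 0.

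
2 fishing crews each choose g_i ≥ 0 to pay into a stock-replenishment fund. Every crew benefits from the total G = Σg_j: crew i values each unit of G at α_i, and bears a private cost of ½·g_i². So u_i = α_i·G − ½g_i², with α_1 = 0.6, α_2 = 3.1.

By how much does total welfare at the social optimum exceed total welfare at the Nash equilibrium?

Crew i's FOC: ∂u_i/∂g_i = α_i − g_i = 0, so g_i* = α_i.
NE contributions = (0.6, 3.1); G = 3.7.
W^NE = (Σα)·G − ½Σα_i² = 3.7² − ½·9.97 = 8.705.
Planner sets g_i = Σα_j = 3.7 for every i, so G^SO = 2·3.7 = 7.4.
W^SO = (Σα)·G^SO − ½·2·(Σα)² = (2/2)·3.7² = 13.69.
Deadweight loss = W^SO − W^NE = 4.985.

4.985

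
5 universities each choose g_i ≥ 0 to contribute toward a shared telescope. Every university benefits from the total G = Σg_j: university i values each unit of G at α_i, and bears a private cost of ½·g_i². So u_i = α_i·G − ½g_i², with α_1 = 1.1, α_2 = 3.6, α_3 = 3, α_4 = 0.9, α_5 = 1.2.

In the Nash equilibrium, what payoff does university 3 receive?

University i's FOC: ∂u_i/∂g_i = α_i − g_i = 0, so g_i* = α_i.
NE contributions = (1.1, 3.6, 3, 0.9, 1.2); G = 9.8.
u_3 = α_3·G − ½·(g_3)² = 3·9.8 − ½·3² = 24.9.

24.9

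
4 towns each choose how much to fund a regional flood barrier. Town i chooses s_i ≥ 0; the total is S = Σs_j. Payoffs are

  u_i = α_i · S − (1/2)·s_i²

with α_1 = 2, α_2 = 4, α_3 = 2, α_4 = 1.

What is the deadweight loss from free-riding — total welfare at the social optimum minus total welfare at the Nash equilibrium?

93.5

Town i's FOC: ∂u_i/∂s_i = α_i − s_i = 0, so s_i* = α_i.
NE contributions = (2, 4, 2, 1); S = 9.
W^NE = (Σα)·S − ½Σα_i² = 9² − ½·25 = 68.5.
Planner sets s_i = Σα_j = 9 for every i, so S^SO = 4·9 = 36.
W^SO = (Σα)·S^SO − ½·4·(Σα)² = (4/2)·9² = 162.
Deadweight loss = W^SO − W^NE = 93.5.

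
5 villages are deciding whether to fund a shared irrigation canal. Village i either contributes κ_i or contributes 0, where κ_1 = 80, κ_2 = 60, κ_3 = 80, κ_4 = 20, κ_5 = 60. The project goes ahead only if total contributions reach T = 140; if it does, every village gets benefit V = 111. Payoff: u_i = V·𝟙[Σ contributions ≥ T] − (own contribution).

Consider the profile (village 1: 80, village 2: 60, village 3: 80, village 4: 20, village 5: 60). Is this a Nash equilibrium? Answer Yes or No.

Total = 300 ≥ 140: provided.
Village 1 (pledges 80, payoff 31): dropping to 0 → total 220, payoff 111. Profitable deviation.

No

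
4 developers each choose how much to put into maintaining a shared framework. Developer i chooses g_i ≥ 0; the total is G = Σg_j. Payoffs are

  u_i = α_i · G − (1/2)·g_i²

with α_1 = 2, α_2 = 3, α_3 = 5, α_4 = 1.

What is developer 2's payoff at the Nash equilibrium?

28.5

Developer i's FOC: ∂u_i/∂g_i = α_i − g_i = 0, so g_i* = α_i.
NE contributions = (2, 3, 5, 1); G = 11.
u_2 = α_2·G − ½·(g_2)² = 3·11 − ½·3² = 28.5.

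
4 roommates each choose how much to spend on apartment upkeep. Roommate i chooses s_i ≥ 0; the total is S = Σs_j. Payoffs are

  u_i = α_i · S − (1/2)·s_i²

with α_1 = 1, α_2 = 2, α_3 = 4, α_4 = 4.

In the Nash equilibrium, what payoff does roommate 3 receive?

Roommate i's FOC: ∂u_i/∂s_i = α_i − s_i = 0, so s_i* = α_i.
NE contributions = (1, 2, 4, 4); S = 11.
u_3 = α_3·S − ½·(s_3)² = 4·11 − ½·4² = 36.

36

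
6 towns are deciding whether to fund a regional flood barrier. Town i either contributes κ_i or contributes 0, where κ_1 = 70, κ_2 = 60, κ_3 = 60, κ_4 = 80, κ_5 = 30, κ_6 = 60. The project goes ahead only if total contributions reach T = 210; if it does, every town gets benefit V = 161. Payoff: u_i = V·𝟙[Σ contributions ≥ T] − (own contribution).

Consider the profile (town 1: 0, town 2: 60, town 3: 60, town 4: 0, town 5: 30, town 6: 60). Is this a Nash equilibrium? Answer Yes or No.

Yes

Total = 210 ≥ 210: provided.
Town 1 (pledges 0, payoff 161): pledging 70 → total 280, payoff 91. No gain.
Town 2 (pledges 60, payoff 101): dropping to 0 → total 150, payoff 0. No gain.
Town 3 (pledges 60, payoff 101): dropping to 0 → total 150, payoff 0. No gain.
Town 4 (pledges 0, payoff 161): pledging 80 → total 290, payoff 81. No gain.
Town 5 (pledges 30, payoff 131): dropping to 0 → total 180, payoff 0. No gain.
Town 6 (pledges 60, payoff 101): dropping to 0 → total 150, payoff 0. No gain.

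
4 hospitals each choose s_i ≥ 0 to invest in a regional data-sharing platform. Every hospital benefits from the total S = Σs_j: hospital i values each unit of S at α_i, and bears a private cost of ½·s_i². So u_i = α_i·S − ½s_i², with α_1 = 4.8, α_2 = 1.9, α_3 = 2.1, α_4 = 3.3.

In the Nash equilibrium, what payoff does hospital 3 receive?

23.205

Hospital i's FOC: ∂u_i/∂s_i = α_i − s_i = 0, so s_i* = α_i.
NE contributions = (4.8, 1.9, 2.1, 3.3); S = 12.1.
u_3 = α_3·S − ½·(s_3)² = 2.1·12.1 − ½·2.1² = 23.205.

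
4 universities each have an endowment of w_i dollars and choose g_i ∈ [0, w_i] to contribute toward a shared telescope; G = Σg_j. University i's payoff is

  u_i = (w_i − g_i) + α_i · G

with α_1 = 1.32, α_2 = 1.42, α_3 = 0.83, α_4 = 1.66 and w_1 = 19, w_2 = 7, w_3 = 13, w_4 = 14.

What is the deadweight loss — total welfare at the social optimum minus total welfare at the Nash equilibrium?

∂u_i/∂g_i = α_i − 1, so university i contributes w_i if α_i > 1, else 0.
α_i > 1 for i ∈ {1, 2, 4}; NE contributions (19, 7, 0, 14), G = 40.
W^NE = Σw_i − G^NE + (Σα_i)·G^NE = 53 + 4.23·40 = 222.2.
Planner: ∂(Σu_j)/∂g_i = Σα_j − 1 = 4.23 > 0, so everyone contributes w_i; G^SO = 53, W^SO = 53 + 4.23·53 = 277.19.
Deadweight loss = 54.99.

54.99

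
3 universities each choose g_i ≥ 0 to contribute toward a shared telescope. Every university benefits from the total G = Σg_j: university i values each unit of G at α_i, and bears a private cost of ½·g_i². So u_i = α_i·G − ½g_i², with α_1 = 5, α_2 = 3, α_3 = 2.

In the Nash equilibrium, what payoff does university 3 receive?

18

University i's FOC: ∂u_i/∂g_i = α_i − g_i = 0, so g_i* = α_i.
NE contributions = (5, 3, 2); G = 10.
u_3 = α_3·G − ½·(g_3)² = 2·10 − ½·2² = 18.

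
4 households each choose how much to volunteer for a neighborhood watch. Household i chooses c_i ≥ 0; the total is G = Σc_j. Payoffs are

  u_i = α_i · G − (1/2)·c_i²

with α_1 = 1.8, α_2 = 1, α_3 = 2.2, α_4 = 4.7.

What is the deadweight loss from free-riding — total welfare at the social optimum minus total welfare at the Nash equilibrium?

109.675

Household i's FOC: ∂u_i/∂c_i = α_i − c_i = 0, so c_i* = α_i.
NE contributions = (1.8, 1, 2.2, 4.7); G = 9.7.
W^NE = (Σα)·G − ½Σα_i² = 9.7² − ½·31.17 = 78.505.
Planner sets c_i = Σα_j = 9.7 for every i, so G^SO = 4·9.7 = 38.8.
W^SO = (Σα)·G^SO − ½·4·(Σα)² = (4/2)·9.7² = 188.18.
Deadweight loss = W^SO − W^NE = 109.675.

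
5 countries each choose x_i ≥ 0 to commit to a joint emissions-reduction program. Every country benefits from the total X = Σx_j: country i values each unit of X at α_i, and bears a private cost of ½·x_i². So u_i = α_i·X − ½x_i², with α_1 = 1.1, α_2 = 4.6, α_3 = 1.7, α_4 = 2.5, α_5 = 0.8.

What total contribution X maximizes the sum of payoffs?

Planner FOC: ∂(Σu_j)/∂x_i = (Σα_j) − x_i = 0, so x_i^SO = Σα_j = 10.7 for every i; X^SO = 53.5.

53.5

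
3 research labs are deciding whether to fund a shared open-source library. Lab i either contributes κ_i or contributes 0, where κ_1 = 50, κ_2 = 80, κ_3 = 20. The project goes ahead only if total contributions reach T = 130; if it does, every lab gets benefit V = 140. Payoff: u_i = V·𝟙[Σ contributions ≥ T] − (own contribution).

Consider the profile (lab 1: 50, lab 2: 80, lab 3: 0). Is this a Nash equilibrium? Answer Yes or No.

Yes

Total = 130 ≥ 130: provided.
Lab 1 (pledges 50, payoff 90): dropping to 0 → total 80, payoff 0. No gain.
Lab 2 (pledges 80, payoff 60): dropping to 0 → total 50, payoff 0. No gain.
Lab 3 (pledges 0, payoff 140): pledging 20 → total 150, payoff 120. No gain.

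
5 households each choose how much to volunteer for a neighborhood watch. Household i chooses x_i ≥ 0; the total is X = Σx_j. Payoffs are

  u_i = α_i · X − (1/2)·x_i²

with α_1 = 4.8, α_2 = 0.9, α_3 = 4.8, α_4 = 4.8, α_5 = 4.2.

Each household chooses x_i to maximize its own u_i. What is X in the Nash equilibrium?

19.5

Household i's FOC: ∂u_i/∂x_i = α_i − x_i = 0, so x_i* = α_i.
NE contributions = (4.8, 0.9, 4.8, 4.8, 4.2); X = 19.5.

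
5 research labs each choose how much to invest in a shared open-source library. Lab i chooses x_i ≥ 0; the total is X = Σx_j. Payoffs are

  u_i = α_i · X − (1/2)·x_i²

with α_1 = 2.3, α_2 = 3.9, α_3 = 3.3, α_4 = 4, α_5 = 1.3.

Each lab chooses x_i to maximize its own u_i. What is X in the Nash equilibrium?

Lab i's FOC: ∂u_i/∂x_i = α_i − x_i = 0, so x_i* = α_i.
NE contributions = (2.3, 3.9, 3.3, 4, 1.3); X = 14.8.

14.8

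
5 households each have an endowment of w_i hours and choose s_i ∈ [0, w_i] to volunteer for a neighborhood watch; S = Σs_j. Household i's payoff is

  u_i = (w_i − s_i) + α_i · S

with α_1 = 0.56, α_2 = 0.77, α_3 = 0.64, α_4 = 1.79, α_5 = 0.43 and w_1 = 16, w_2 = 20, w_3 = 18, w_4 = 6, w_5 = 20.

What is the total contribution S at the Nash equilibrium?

6

∂u_i/∂s_i = α_i − 1, so household i contributes w_i if α_i > 1, else 0.
α_i > 1 for i ∈ {4}; NE contributions (0, 0, 0, 6, 0), S = 6.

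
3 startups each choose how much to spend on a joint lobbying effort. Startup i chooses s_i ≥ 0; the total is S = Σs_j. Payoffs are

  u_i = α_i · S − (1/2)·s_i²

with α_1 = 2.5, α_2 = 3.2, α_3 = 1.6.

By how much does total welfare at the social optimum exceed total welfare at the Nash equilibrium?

36.17

Startup i's FOC: ∂u_i/∂s_i = α_i − s_i = 0, so s_i* = α_i.
NE contributions = (2.5, 3.2, 1.6); S = 7.3.
W^NE = (Σα)·S − ½Σα_i² = 7.3² − ½·19.05 = 43.765.
Planner sets s_i = Σα_j = 7.3 for every i, so S^SO = 3·7.3 = 21.9.
W^SO = (Σα)·S^SO − ½·3·(Σα)² = (3/2)·7.3² = 79.935.
Deadweight loss = W^SO − W^NE = 36.17.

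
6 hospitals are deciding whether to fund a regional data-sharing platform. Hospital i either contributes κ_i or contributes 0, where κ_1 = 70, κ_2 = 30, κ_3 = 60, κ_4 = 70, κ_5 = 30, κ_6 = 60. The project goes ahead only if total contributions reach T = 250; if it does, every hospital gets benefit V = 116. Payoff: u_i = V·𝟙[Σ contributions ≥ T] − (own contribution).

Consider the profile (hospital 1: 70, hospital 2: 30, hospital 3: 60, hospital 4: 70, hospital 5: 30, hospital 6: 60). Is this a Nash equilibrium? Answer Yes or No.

No

Total = 320 ≥ 250: provided.
Hospital 1 (pledges 70, payoff 46): dropping to 0 → total 250, payoff 116. Profitable deviation.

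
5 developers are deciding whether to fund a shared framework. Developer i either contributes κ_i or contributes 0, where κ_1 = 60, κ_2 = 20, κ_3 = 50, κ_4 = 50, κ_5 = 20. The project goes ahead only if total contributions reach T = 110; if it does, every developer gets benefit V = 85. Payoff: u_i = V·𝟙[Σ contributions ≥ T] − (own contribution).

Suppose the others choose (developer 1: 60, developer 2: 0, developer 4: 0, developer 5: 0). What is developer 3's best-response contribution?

Others' total = 60. Contributing 50 brings total to 110 ≥ 110: gain V − κ_3 = 35.
Best response: 50.

50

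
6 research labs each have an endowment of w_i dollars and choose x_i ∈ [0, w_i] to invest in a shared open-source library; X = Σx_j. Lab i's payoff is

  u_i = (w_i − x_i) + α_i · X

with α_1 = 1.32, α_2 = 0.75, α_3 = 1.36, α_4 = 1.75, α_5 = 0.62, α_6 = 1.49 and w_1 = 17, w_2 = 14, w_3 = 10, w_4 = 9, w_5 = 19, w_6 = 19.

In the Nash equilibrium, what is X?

∂u_i/∂x_i = α_i − 1, so lab i contributes w_i if α_i > 1, else 0.
α_i > 1 for i ∈ {1, 3, 4, 6}; NE contributions (17, 0, 10, 9, 0, 19), X = 55.

55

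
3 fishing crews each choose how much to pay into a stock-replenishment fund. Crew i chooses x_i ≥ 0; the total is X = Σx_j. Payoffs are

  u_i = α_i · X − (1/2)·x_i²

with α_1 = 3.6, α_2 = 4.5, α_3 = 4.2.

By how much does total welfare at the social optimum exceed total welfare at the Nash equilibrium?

Crew i's FOC: ∂u_i/∂x_i = α_i − x_i = 0, so x_i* = α_i.
NE contributions = (3.6, 4.5, 4.2); X = 12.3.
W^NE = (Σα)·X − ½Σα_i² = 12.3² − ½·50.85 = 125.865.
Planner sets x_i = Σα_j = 12.3 for every i, so X^SO = 3·12.3 = 36.9.
W^SO = (Σα)·X^SO − ½·3·(Σα)² = (3/2)·12.3² = 226.935.
Deadweight loss = W^SO − W^NE = 101.07.

101.07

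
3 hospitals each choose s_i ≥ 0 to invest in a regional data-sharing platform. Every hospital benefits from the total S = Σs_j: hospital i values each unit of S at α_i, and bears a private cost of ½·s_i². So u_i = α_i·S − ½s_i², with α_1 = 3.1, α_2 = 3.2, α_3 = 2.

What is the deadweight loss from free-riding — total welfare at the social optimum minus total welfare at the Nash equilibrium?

46.37

Hospital i's FOC: ∂u_i/∂s_i = α_i − s_i = 0, so s_i* = α_i.
NE contributions = (3.1, 3.2, 2); S = 8.3.
W^NE = (Σα)·S − ½Σα_i² = 8.3² − ½·23.85 = 56.965.
Planner sets s_i = Σα_j = 8.3 for every i, so S^SO = 3·8.3 = 24.9.
W^SO = (Σα)·S^SO − ½·3·(Σα)² = (3/2)·8.3² = 103.335.
Deadweight loss = W^SO − W^NE = 46.37.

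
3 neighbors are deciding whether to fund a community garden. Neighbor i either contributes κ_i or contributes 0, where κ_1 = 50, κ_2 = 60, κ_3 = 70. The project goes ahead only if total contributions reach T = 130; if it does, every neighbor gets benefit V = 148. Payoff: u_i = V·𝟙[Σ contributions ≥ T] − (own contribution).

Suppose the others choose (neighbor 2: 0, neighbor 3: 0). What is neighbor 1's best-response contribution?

Others' total = 0. Even contributing 50 gives 50 < 130: no benefit either way.
Best response: 0.

0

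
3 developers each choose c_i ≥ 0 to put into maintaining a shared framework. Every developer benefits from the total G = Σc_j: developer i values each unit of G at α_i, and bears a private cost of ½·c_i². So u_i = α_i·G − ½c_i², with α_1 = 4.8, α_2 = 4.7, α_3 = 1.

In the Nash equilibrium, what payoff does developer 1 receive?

Developer i's FOC: ∂u_i/∂c_i = α_i − c_i = 0, so c_i* = α_i.
NE contributions = (4.8, 4.7, 1); G = 10.5.
u_1 = α_1·G − ½·(c_1)² = 4.8·10.5 − ½·4.8² = 38.88.

38.88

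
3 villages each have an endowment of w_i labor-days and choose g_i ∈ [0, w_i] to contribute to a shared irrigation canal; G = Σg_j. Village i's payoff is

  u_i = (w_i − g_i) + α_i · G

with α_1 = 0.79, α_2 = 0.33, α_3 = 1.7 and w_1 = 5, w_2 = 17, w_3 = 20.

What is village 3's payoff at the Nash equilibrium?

∂u_i/∂g_i = α_i − 1, so village i contributes w_i if α_i > 1, else 0.
α_i > 1 for i ∈ {3}; NE contributions (0, 0, 20), G = 20.
u_3 = (20 − 20) + 1.7·20 = 34.

34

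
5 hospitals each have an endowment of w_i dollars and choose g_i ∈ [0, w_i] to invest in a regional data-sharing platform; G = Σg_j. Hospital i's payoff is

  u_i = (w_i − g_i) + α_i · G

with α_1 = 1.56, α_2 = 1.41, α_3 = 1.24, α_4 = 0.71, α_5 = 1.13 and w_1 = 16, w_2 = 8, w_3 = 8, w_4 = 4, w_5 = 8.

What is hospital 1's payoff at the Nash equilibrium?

∂u_i/∂g_i = α_i − 1, so hospital i contributes w_i if α_i > 1, else 0.
α_i > 1 for i ∈ {1, 2, 3, 5}; NE contributions (16, 8, 8, 0, 8), G = 40.
u_1 = (16 − 16) + 1.56·40 = 62.4.

62.4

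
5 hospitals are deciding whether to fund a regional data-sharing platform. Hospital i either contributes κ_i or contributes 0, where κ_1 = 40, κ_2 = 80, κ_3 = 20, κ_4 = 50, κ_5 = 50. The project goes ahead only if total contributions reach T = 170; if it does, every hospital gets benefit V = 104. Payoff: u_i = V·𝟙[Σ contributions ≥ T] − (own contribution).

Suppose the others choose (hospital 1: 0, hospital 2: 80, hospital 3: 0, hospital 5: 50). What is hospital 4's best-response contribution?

50

Others' total = 130. Contributing 50 brings total to 180 ≥ 170: gain V − κ_4 = 54.
Best response: 50.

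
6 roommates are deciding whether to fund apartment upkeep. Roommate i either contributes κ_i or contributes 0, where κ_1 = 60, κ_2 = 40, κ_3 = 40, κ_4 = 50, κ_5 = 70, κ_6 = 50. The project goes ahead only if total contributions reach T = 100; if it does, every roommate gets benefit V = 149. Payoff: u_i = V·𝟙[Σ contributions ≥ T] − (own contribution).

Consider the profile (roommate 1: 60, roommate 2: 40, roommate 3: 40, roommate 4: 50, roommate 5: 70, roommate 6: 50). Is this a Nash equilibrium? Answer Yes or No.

No

Total = 310 ≥ 100: provided.
Roommate 1 (pledges 60, payoff 89): dropping to 0 → total 250, payoff 149. Profitable deviation.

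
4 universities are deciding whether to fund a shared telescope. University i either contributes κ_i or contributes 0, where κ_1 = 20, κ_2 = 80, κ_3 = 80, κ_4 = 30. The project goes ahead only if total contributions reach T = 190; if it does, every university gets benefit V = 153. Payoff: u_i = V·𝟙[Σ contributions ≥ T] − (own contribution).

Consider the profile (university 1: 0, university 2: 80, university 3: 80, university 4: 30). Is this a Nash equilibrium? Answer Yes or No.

Yes

Total = 190 ≥ 190: provided.
University 1 (pledges 0, payoff 153): pledging 20 → total 210, payoff 133. No gain.
University 2 (pledges 80, payoff 73): dropping to 0 → total 110, payoff 0. No gain.
University 3 (pledges 80, payoff 73): dropping to 0 → total 110, payoff 0. No gain.
University 4 (pledges 30, payoff 123): dropping to 0 → total 160, payoff 0. No gain.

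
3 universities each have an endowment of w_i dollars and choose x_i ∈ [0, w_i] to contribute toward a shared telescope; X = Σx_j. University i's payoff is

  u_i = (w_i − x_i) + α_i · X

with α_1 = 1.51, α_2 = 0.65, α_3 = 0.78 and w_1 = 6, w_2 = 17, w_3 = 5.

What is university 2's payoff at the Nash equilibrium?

20.9

∂u_i/∂x_i = α_i − 1, so university i contributes w_i if α_i > 1, else 0.
α_i > 1 for i ∈ {1}; NE contributions (6, 0, 0), X = 6.
u_2 = (17 − 0) + 0.65·6 = 20.9.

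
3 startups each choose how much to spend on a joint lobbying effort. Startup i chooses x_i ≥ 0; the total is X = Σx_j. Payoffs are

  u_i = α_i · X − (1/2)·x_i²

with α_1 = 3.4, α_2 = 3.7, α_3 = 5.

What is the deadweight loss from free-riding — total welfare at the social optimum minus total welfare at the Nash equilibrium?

98.33

Startup i's FOC: ∂u_i/∂x_i = α_i − x_i = 0, so x_i* = α_i.
NE contributions = (3.4, 3.7, 5); X = 12.1.
W^NE = (Σα)·X − ½Σα_i² = 12.1² − ½·50.25 = 121.285.
Planner sets x_i = Σα_j = 12.1 for every i, so X^SO = 3·12.1 = 36.3.
W^SO = (Σα)·X^SO − ½·3·(Σα)² = (3/2)·12.1² = 219.615.
Deadweight loss = W^SO − W^NE = 98.33.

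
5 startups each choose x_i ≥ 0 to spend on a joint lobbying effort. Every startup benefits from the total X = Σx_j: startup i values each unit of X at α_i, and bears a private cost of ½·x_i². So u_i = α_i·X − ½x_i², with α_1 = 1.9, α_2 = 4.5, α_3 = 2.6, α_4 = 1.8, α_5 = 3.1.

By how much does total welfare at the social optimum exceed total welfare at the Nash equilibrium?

Startup i's FOC: ∂u_i/∂x_i = α_i − x_i = 0, so x_i* = α_i.
NE contributions = (1.9, 4.5, 2.6, 1.8, 3.1); X = 13.9.
W^NE = (Σα)·X − ½Σα_i² = 13.9² − ½·43.47 = 171.475.
Planner sets x_i = Σα_j = 13.9 for every i, so X^SO = 5·13.9 = 69.5.
W^SO = (Σα)·X^SO − ½·5·(Σα)² = (5/2)·13.9² = 483.025.
Deadweight loss = W^SO − W^NE = 311.55.

311.55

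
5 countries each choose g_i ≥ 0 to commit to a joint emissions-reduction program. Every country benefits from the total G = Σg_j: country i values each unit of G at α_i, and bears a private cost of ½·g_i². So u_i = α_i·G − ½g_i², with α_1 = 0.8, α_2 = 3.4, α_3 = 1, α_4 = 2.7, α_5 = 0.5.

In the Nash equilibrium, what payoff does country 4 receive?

19.035

Country i's FOC: ∂u_i/∂g_i = α_i − g_i = 0, so g_i* = α_i.
NE contributions = (0.8, 3.4, 1, 2.7, 0.5); G = 8.4.
u_4 = α_4·G − ½·(g_4)² = 2.7·8.4 − ½·2.7² = 19.035.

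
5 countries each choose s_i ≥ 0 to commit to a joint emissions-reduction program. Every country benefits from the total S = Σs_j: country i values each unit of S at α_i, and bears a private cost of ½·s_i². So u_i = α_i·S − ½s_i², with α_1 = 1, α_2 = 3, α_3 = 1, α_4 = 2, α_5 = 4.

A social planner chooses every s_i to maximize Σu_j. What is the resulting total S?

Planner FOC: ∂(Σu_j)/∂s_i = (Σα_j) − s_i = 0, so s_i^SO = Σα_j = 11 for every i; S^SO = 55.

55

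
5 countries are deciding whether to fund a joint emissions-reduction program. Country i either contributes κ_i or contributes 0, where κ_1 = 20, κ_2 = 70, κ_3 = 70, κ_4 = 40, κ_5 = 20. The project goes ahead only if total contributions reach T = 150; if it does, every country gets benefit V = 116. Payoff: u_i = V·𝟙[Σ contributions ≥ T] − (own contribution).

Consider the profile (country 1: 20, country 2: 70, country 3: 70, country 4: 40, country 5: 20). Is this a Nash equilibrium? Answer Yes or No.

Total = 220 ≥ 150: provided.
Country 1 (pledges 20, payoff 96): dropping to 0 → total 200, payoff 116. Profitable deviation.

No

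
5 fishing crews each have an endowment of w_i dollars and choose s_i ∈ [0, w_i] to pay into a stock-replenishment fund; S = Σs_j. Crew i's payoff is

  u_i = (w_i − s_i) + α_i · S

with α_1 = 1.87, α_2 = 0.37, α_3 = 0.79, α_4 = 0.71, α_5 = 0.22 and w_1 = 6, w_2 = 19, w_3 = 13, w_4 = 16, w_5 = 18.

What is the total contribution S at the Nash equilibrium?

∂u_i/∂s_i = α_i − 1, so crew i contributes w_i if α_i > 1, else 0.
α_i > 1 for i ∈ {1}; NE contributions (6, 0, 0, 0, 0), S = 6.

6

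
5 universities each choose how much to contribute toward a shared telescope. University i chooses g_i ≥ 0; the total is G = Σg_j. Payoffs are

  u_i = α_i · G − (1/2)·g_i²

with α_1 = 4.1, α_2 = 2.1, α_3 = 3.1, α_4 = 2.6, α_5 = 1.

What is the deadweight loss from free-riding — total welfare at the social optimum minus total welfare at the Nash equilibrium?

268.91

University i's FOC: ∂u_i/∂g_i = α_i − g_i = 0, so g_i* = α_i.
NE contributions = (4.1, 2.1, 3.1, 2.6, 1); G = 12.9.
W^NE = (Σα)·G − ½Σα_i² = 12.9² − ½·38.59 = 147.115.
Planner sets g_i = Σα_j = 12.9 for every i, so G^SO = 5·12.9 = 64.5.
W^SO = (Σα)·G^SO − ½·5·(Σα)² = (5/2)·12.9² = 416.025.
Deadweight loss = W^SO − W^NE = 268.91.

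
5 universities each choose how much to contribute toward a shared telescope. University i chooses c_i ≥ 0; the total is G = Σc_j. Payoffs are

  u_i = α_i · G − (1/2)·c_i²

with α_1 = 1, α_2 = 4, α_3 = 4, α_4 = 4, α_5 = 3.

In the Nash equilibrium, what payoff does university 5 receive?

43.5

University i's FOC: ∂u_i/∂c_i = α_i − c_i = 0, so c_i* = α_i.
NE contributions = (1, 4, 4, 4, 3); G = 16.
u_5 = α_5·G − ½·(c_5)² = 3·16 − ½·3² = 43.5.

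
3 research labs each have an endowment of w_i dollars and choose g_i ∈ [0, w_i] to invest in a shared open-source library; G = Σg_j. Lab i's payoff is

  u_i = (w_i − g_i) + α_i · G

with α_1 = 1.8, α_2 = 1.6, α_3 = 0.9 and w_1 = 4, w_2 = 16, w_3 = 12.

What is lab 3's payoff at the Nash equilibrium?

∂u_i/∂g_i = α_i − 1, so lab i contributes w_i if α_i > 1, else 0.
α_i > 1 for i ∈ {1, 2}; NE contributions (4, 16, 0), G = 20.
u_3 = (12 − 0) + 0.9·20 = 30.

30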